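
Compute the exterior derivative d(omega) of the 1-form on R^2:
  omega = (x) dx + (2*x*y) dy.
d(omega) = (2*y) dx ∧ dy

For a 1-form omega = sum_i f_i dx_i, the exterior derivative is
  d(omega) = sum_{i < j} (∂f_j/∂x_i - ∂f_i/∂x_j) dx_i ∧ dx_j.
  coefficient of dx ∧ dy: ∂f_2/∂x - ∂f_1/∂y = ∂(2*x*y)/∂x - ∂(x)/∂y = 2*y
Assembling: d(omega) = (2*y) dx ∧ dy.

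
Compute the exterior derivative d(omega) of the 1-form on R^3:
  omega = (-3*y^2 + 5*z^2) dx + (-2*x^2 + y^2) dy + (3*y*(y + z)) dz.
d(omega) = (-4*x + 6*y) dx ∧ dy + (-10*z) dx ∧ dz + (6*y + 3*z) dy ∧ dz

For a 1-form omega = sum_i f_i dx_i, the exterior derivative is
  d(omega) = sum_{i < j} (∂f_j/∂x_i - ∂f_i/∂x_j) dx_i ∧ dx_j.
  coefficient of dx ∧ dy: ∂f_2/∂x - ∂f_1/∂y = ∂(-2*x^2 + y^2)/∂x - ∂(-3*y^2 + 5*z^2)/∂y = -4*x + 6*y
  coefficient of dx ∧ dz: ∂f_3/∂x - ∂f_1/∂z = ∂(3*y*(y + z))/∂x - ∂(-3*y^2 + 5*z^2)/∂z = -10*z
  coefficient of dy ∧ dz: ∂f_3/∂y - ∂f_2/∂z = ∂(3*y*(y + z))/∂y - ∂(-2*x^2 + y^2)/∂z = 6*y + 3*z
Assembling: d(omega) = (-4*x + 6*y) dx ∧ dy + (-10*z) dx ∧ dz + (6*y + 3*z) dy ∧ dz.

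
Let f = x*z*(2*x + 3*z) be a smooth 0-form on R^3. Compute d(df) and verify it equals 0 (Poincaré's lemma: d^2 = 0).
d(df) = 0

Step 1: df = sum_i (∂f/∂x_i) dx_i = (z*(4*x + 3*z)) dx + (0) dy + (2*x*(x + 3*z)) dz.
Step 2: Apply d again. Using the 1-form formula, the coefficient of dx ∧ dy in d(df) is ∂^2 f/∂x ∂y - ∂^2 f/∂y ∂x = (0) - (0) = 0 (equality of mixed partials for smooth f).
Similarly for dx ∧ dz and dy ∧ dz — all coefficients vanish. So d(df) = 0.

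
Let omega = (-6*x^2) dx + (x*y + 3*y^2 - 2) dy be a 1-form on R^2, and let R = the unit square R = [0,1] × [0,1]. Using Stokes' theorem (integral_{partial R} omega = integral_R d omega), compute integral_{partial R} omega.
integral_(partial R) omega = 1/2

Stokes: integral_partial_R omega = integral_R d omega with d omega = (∂Q/∂x - ∂P/∂y) dx ∧ dy.
  ∂Q/∂x = y
  ∂P/∂y = 0
  integrand = ∂Q/∂x - ∂P/∂y = y.
Integrating over R: integral_0^1 integral_0^1 (y) dx dy = 1/2.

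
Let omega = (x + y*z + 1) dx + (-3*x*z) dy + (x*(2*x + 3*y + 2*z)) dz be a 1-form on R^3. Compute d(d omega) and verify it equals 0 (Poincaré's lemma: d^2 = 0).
d(d omega) = 0

Step 1: d omega = sum_{i<j} (∂f_j/∂x_i - ∂f_i/∂x_j) dx_i ∧ dx_j:
  coeff of dx ∧ dy: -4*z
  coeff of dx ∧ dz: 4*x + 2*y + 2*z
  coeff of dy ∧ dz: 6*x
Step 2: Apply d again to each 2-form coefficient. The only possible 3-form in R^3 is dx ∧ dy ∧ dz, with coefficient
  ∂(coeff of dy∧dz)/∂x - ∂(coeff of dx∧dz)/∂y + ∂(coeff of dx∧dy)/∂z
  = ∂/∂x (6*x) - ∂/∂y (4*x + 2*y + 2*z) + ∂/∂z (-4*z).
Each of these terms simplifies to sums of mixed partials that cancel in pairs. The result is 0 (by equality of mixed partials for smooth functions — Schwarz / Clairaut).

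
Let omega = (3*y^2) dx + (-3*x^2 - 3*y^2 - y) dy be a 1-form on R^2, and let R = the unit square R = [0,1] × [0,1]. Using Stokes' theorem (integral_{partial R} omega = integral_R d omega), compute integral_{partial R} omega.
integral_(partial R) omega = -6

Stokes: integral_partial_R omega = integral_R d omega with d omega = (∂Q/∂x - ∂P/∂y) dx ∧ dy.
  ∂Q/∂x = -6*x
  ∂P/∂y = 6*y
  integrand = ∂Q/∂x - ∂P/∂y = -6*x - 6*y.
Integrating over R: integral_0^1 integral_0^1 (-6*x - 6*y) dx dy = -6.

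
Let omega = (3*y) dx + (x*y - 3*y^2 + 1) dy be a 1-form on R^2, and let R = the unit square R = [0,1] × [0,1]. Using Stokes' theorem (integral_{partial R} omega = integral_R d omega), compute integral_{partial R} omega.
integral_(partial R) omega = -5/2

Stokes: integral_partial_R omega = integral_R d omega with d omega = (∂Q/∂x - ∂P/∂y) dx ∧ dy.
  ∂Q/∂x = y
  ∂P/∂y = 3
  integrand = ∂Q/∂x - ∂P/∂y = y - 3.
Integrating over R: integral_0^1 integral_0^1 (y - 3) dx dy = -5/2.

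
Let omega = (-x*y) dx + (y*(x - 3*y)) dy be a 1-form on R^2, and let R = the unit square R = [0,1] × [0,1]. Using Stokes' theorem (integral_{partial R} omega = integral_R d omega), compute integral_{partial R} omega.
integral_(partial R) omega = 1

Stokes: integral_partial_R omega = integral_R d omega with d omega = (∂Q/∂x - ∂P/∂y) dx ∧ dy.
  ∂Q/∂x = y
  ∂P/∂y = -x
  integrand = ∂Q/∂x - ∂P/∂y = x + y.
Integrating over R: integral_0^1 integral_0^1 (x + y) dx dy = 1.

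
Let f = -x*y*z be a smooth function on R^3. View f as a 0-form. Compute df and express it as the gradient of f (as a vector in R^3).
df = (-y*z) dx + (-x*z) dy + (-x*y) dz; grad f = (-y*z, -x*z, -x*y)

For a 0-form f, d f = (∂f/∂x) dx + (∂f/∂y) dy + (∂f/∂z) dz. The components of the vector representation are exactly the entries of grad f in Cartesian coordinates:
  ∂f/∂x = -y*z
  ∂f/∂y = -x*z
  ∂f/∂z = -x*y.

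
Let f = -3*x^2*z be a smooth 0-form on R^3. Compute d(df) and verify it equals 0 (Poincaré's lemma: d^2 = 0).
d(df) = 0

Step 1: df = sum_i (∂f/∂x_i) dx_i = (-6*x*z) dx + (0) dy + (-3*x^2) dz.
Step 2: Apply d again. Using the 1-form formula, the coefficient of dx ∧ dy in d(df) is ∂^2 f/∂x ∂y - ∂^2 f/∂y ∂x = (0) - (0) = 0 (equality of mixed partials for smooth f).
Similarly for dx ∧ dz and dy ∧ dz — all coefficients vanish. So d(df) = 0.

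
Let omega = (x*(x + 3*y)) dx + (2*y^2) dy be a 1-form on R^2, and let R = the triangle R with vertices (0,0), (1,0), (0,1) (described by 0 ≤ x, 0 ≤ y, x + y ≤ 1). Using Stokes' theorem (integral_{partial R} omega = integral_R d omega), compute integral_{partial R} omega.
integral_(partial R) omega = -1/2

Stokes: integral_partial_R omega = integral_R d omega with d omega = (∂Q/∂x - ∂P/∂y) dx ∧ dy.
  ∂Q/∂x = 0
  ∂P/∂y = 3*x
  integrand = ∂Q/∂x - ∂P/∂y = -3*x.
Integrating over R: integral_0^1 integral_0^{1-x} (-3*x) dy dx = -1/2.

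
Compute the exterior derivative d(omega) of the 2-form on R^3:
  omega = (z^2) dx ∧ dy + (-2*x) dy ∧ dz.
d(omega) = (2*z - 2) dx ∧ dy ∧ dz

For a 2-form omega = sum_{i<j} g_{ij} dx_i ∧ dx_j, the exterior derivative is
  d(omega) = sum_{i<j} d(g_{ij}) ∧ dx_i ∧ dx_j = sum_{i<j, k} (∂g_{ij}/∂x_k) dx_k ∧ dx_i ∧ dx_j.
Expand each term, using dx_k ∧ dx_i ∧ dx_j = sgn(permutation) dx_{(a)} ∧ dx_{(b)} ∧ dx_{(c)} with (a < b < c) sorted:
  d(z^2) includes (∂/∂z)(z^2) dz = (2*z) dz, which multiplied by dx ∧ dy gives (2*z) dx ∧ dy ∧ dz
  d(-2*x) includes (∂/∂x)(-2*x) dx = (-2) dx, which multiplied by dy ∧ dz gives (-2) dx ∧ dy ∧ dz
Collecting like 3-forms: d(omega) = (2*z - 2) dx ∧ dy ∧ dz.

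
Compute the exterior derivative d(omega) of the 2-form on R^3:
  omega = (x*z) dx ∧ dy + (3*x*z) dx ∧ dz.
d(omega) = (x) dx ∧ dy ∧ dz

For a 2-form omega = sum_{i<j} g_{ij} dx_i ∧ dx_j, the exterior derivative is
  d(omega) = sum_{i<j} d(g_{ij}) ∧ dx_i ∧ dx_j = sum_{i<j, k} (∂g_{ij}/∂x_k) dx_k ∧ dx_i ∧ dx_j.
Expand each term, using dx_k ∧ dx_i ∧ dx_j = sgn(permutation) dx_{(a)} ∧ dx_{(b)} ∧ dx_{(c)} with (a < b < c) sorted:
  d(x*z) includes (∂/∂z)(x*z) dz = (x) dz, which multiplied by dx ∧ dy gives (x) dx ∧ dy ∧ dz
Collecting like 3-forms: d(omega) = (x) dx ∧ dy ∧ dz.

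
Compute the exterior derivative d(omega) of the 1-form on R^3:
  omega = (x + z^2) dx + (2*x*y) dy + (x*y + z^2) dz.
d(omega) = (2*y) dx ∧ dy + (y - 2*z) dx ∧ dz + (x) dy ∧ dz

For a 1-form omega = sum_i f_i dx_i, the exterior derivative is
  d(omega) = sum_{i < j} (∂f_j/∂x_i - ∂f_i/∂x_j) dx_i ∧ dx_j.
  coefficient of dx ∧ dy: ∂f_2/∂x - ∂f_1/∂y = ∂(2*x*y)/∂x - ∂(x + z^2)/∂y = 2*y
  coefficient of dx ∧ dz: ∂f_3/∂x - ∂f_1/∂z = ∂(x*y + z^2)/∂x - ∂(x + z^2)/∂z = y - 2*z
  coefficient of dy ∧ dz: ∂f_3/∂y - ∂f_2/∂z = ∂(x*y + z^2)/∂y - ∂(2*x*y)/∂z = x
Assembling: d(omega) = (2*y) dx ∧ dy + (y - 2*z) dx ∧ dz + (x) dy ∧ dz.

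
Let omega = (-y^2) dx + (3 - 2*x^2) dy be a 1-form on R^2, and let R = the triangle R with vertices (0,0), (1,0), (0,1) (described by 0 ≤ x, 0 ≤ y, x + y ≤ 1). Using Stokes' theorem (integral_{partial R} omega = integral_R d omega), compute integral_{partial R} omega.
integral_(partial R) omega = -1/3

Stokes: integral_partial_R omega = integral_R d omega with d omega = (∂Q/∂x - ∂P/∂y) dx ∧ dy.
  ∂Q/∂x = -4*x
  ∂P/∂y = -2*y
  integrand = ∂Q/∂x - ∂P/∂y = -4*x + 2*y.
Integrating over R: integral_0^1 integral_0^{1-x} (-4*x + 2*y) dy dx = -1/3.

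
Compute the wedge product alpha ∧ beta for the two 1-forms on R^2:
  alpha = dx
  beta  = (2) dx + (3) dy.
alpha ∧ beta = (3) dx ∧ dy

Distribute the wedge, using dx_i ∧ dx_j = -dx_j ∧ dx_i and dx_i ∧ dx_i = 0. For each pair (i, j) with i < j, the coefficient of dx_i ∧ dx_j in alpha ∧ beta is (alpha_i * beta_j - alpha_j * beta_i). Collecting: alpha ∧ beta = (3) dx ∧ dy.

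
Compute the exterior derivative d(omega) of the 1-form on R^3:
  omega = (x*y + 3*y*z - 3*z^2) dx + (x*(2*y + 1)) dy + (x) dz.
d(omega) = (-x + 2*y - 3*z + 1) dx ∧ dy + (-3*y + 6*z + 1) dx ∧ dz

For a 1-form omega = sum_i f_i dx_i, the exterior derivative is
  d(omega) = sum_{i < j} (∂f_j/∂x_i - ∂f_i/∂x_j) dx_i ∧ dx_j.
  coefficient of dx ∧ dy: ∂f_2/∂x - ∂f_1/∂y = ∂(x*(2*y + 1))/∂x - ∂(x*y + 3*y*z - 3*z^2)/∂y = -x + 2*y - 3*z + 1
  coefficient of dx ∧ dz: ∂f_3/∂x - ∂f_1/∂z = ∂(x)/∂x - ∂(x*y + 3*y*z - 3*z^2)/∂z = -3*y + 6*z + 1
Assembling: d(omega) = (-x + 2*y - 3*z + 1) dx ∧ dy + (-3*y + 6*z + 1) dx ∧ dz.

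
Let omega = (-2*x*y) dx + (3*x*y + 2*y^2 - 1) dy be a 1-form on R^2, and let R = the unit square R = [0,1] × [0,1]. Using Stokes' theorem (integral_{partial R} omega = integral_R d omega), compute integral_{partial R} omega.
integral_(partial R) omega = 5/2

Stokes: integral_partial_R omega = integral_R d omega with d omega = (∂Q/∂x - ∂P/∂y) dx ∧ dy.
  ∂Q/∂x = 3*y
  ∂P/∂y = -2*x
  integrand = ∂Q/∂x - ∂P/∂y = 2*x + 3*y.
Integrating over R: integral_0^1 integral_0^1 (2*x + 3*y) dx dy = 5/2.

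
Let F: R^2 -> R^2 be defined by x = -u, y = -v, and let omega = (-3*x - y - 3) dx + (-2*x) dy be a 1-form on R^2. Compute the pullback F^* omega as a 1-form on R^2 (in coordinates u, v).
F^* omega = (-3*u - v + 3) du + (-2*u) dv

Using F^*(f dg) = (f ∘ F) d(g ∘ F), substitute each coordinate x_i by F_i(u, v) in f_i, and replace dx_i by d F_i = (∂F_i/∂u) du + (∂F_i/∂v) dv.
  For the x component: f_1(F) = 3*u + v - 3; d F_1 = (-1) du + (0) dv
  For the y component: f_2(F) = 2*u; d F_2 = (0) du + (-1) dv
Combining and collecting du, dv coefficients:
  coeff of du: -3*u - v + 3
  coeff of dv: -2*u
F^* omega = (-3*u - v + 3) du + (-2*u) dv.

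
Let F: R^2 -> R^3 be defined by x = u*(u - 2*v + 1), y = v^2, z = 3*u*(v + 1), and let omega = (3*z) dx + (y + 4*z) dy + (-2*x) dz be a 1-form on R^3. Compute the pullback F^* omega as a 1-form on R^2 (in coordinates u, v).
F^* omega = (3*u*(4*u*v + 4*u - 2*v^2 - v + 1)) du + (-6*u^3 - 6*u^2*v - 24*u^2 + 24*u*v^2 + 24*u*v + 2*v^3) dv

Using F^*(f dg) = (f ∘ F) d(g ∘ F), substitute each coordinate x_i by F_i(u, v) in f_i, and replace dx_i by d F_i = (∂F_i/∂u) du + (∂F_i/∂v) dv.
  For the x component: f_1(F) = 9*u*(v + 1); d F_1 = (2*u - 2*v + 1) du + (-2*u) dv
  For the y component: f_2(F) = 12*u*v + 12*u + v^2; d F_2 = (0) du + (2*v) dv
  For the z component: f_3(F) = 2*u*(-u + 2*v - 1); d F_3 = (3*v + 3) du + (3*u) dv
Combining and collecting du, dv coefficients:
  coeff of du: 3*u*(4*u*v + 4*u - 2*v^2 - v + 1)
  coeff of dv: -6*u^3 - 6*u^2*v - 24*u^2 + 24*u*v^2 + 24*u*v + 2*v^3
F^* omega = (3*u*(4*u*v + 4*u - 2*v^2 - v + 1)) du + (-6*u^3 - 6*u^2*v - 24*u^2 + 24*u*v^2 + 24*u*v + 2*v^3) dv.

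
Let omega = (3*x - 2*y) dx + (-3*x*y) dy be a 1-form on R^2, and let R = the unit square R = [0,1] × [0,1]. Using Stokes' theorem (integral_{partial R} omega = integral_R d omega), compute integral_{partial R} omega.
integral_(partial R) omega = 1/2

Stokes: integral_partial_R omega = integral_R d omega with d omega = (∂Q/∂x - ∂P/∂y) dx ∧ dy.
  ∂Q/∂x = -3*y
  ∂P/∂y = -2
  integrand = ∂Q/∂x - ∂P/∂y = 2 - 3*y.
Integrating over R: integral_0^1 integral_0^1 (2 - 3*y) dx dy = 1/2.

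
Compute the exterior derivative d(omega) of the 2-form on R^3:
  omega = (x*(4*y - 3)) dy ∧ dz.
d(omega) = (4*y - 3) dx ∧ dy ∧ dz

For a 2-form omega = sum_{i<j} g_{ij} dx_i ∧ dx_j, the exterior derivative is
  d(omega) = sum_{i<j} d(g_{ij}) ∧ dx_i ∧ dx_j = sum_{i<j, k} (∂g_{ij}/∂x_k) dx_k ∧ dx_i ∧ dx_j.
Expand each term, using dx_k ∧ dx_i ∧ dx_j = sgn(permutation) dx_{(a)} ∧ dx_{(b)} ∧ dx_{(c)} with (a < b < c) sorted:
  d(x*(4*y - 3)) includes (∂/∂x)(x*(4*y - 3)) dx = (4*y - 3) dx, which multiplied by dy ∧ dz gives (4*y - 3) dx ∧ dy ∧ dz
Collecting like 3-forms: d(omega) = (4*y - 3) dx ∧ dy ∧ dz.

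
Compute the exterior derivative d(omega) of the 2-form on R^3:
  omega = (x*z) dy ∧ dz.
d(omega) = (z) dx ∧ dy ∧ dz

For a 2-form omega = sum_{i<j} g_{ij} dx_i ∧ dx_j, the exterior derivative is
  d(omega) = sum_{i<j} d(g_{ij}) ∧ dx_i ∧ dx_j = sum_{i<j, k} (∂g_{ij}/∂x_k) dx_k ∧ dx_i ∧ dx_j.
Expand each term, using dx_k ∧ dx_i ∧ dx_j = sgn(permutation) dx_{(a)} ∧ dx_{(b)} ∧ dx_{(c)} with (a < b < c) sorted:
  d(x*z) includes (∂/∂x)(x*z) dx = (z) dx, which multiplied by dy ∧ dz gives (z) dx ∧ dy ∧ dz
Collecting like 3-forms: d(omega) = (z) dx ∧ dy ∧ dz.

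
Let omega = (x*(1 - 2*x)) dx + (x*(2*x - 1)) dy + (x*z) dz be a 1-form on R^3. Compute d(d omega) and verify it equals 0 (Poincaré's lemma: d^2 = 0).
d(d omega) = 0

Step 1: d omega = sum_{i<j} (∂f_j/∂x_i - ∂f_i/∂x_j) dx_i ∧ dx_j:
  coeff of dx ∧ dy: 4*x - 1
  coeff of dx ∧ dz: z
  coeff of dy ∧ dz: 0
Step 2: Apply d again to each 2-form coefficient. The only possible 3-form in R^3 is dx ∧ dy ∧ dz, with coefficient
  ∂(coeff of dy∧dz)/∂x - ∂(coeff of dx∧dz)/∂y + ∂(coeff of dx∧dy)/∂z
  = ∂/∂x (0) - ∂/∂y (z) + ∂/∂z (4*x - 1).
Each of these terms simplifies to sums of mixed partials that cancel in pairs. The result is 0 (by equality of mixed partials for smooth functions — Schwarz / Clairaut).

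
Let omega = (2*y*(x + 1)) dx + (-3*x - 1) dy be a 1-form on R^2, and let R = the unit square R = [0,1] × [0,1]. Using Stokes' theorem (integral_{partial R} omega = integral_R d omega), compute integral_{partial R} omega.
integral_(partial R) omega = -6

Stokes: integral_partial_R omega = integral_R d omega with d omega = (∂Q/∂x - ∂P/∂y) dx ∧ dy.
  ∂Q/∂x = -3
  ∂P/∂y = 2*x + 2
  integrand = ∂Q/∂x - ∂P/∂y = -2*x - 5.
Integrating over R: integral_0^1 integral_0^1 (-2*x - 5) dx dy = -6.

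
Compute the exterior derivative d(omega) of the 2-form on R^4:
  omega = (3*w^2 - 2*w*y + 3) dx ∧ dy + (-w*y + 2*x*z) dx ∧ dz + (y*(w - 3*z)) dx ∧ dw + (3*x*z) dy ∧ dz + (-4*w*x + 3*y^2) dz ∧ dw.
d(omega) = (5*w - 2*y + 3*z) dx ∧ dy ∧ dw + (w + 3*z) dx ∧ dy ∧ dz + (-4*w + 2*y) dx ∧ dz ∧ dw + (6*y) dy ∧ dz ∧ dw

For a 2-form omega = sum_{i<j} g_{ij} dx_i ∧ dx_j, the exterior derivative is
  d(omega) = sum_{i<j} d(g_{ij}) ∧ dx_i ∧ dx_j = sum_{i<j, k} (∂g_{ij}/∂x_k) dx_k ∧ dx_i ∧ dx_j.
Expand each term, using dx_k ∧ dx_i ∧ dx_j = sgn(permutation) dx_{(a)} ∧ dx_{(b)} ∧ dx_{(c)} with (a < b < c) sorted:
  d(3*w^2 - 2*w*y + 3) includes (∂/∂w)(3*w^2 - 2*w*y + 3) dw = (6*w - 2*y) dw, which multiplied by dx ∧ dy gives (6*w - 2*y) dx ∧ dy ∧ dw
  d(-w*y + 2*x*z) includes (∂/∂y)(-w*y + 2*x*z) dy = (-w) dy, which multiplied by dx ∧ dz gives (w) dx ∧ dy ∧ dz
  d(-w*y + 2*x*z) includes (∂/∂w)(-w*y + 2*x*z) dw = (-y) dw, which multiplied by dx ∧ dz gives (-y) dx ∧ dz ∧ dw
  d(y*(w - 3*z)) includes (∂/∂y)(y*(w - 3*z)) dy = (w - 3*z) dy, which multiplied by dx ∧ dw gives (-w + 3*z) dx ∧ dy ∧ dw
  d(y*(w - 3*z)) includes (∂/∂z)(y*(w - 3*z)) dz = (-3*y) dz, which multiplied by dx ∧ dw gives (3*y) dx ∧ dz ∧ dw
  d(3*x*z) includes (∂/∂x)(3*x*z) dx = (3*z) dx, which multiplied by dy ∧ dz gives (3*z) dx ∧ dy ∧ dz
  d(-4*w*x + 3*y^2) includes (∂/∂x)(-4*w*x + 3*y^2) dx = (-4*w) dx, which multiplied by dz ∧ dw gives (-4*w) dx ∧ dz ∧ dw
  d(-4*w*x + 3*y^2) includes (∂/∂y)(-4*w*x + 3*y^2) dy = (6*y) dy, which multiplied by dz ∧ dw gives (6*y) dy ∧ dz ∧ dw
Collecting like 3-forms: d(omega) = (5*w - 2*y + 3*z) dx ∧ dy ∧ dw + (w + 3*z) dx ∧ dy ∧ dz + (-4*w + 2*y) dx ∧ dz ∧ dw + (6*y) dy ∧ dz ∧ dw.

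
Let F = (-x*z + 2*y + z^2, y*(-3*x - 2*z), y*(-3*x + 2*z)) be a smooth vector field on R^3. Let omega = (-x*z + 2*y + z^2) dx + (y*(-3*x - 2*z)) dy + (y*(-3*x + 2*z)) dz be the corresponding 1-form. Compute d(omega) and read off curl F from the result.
d(omega) = (-3*x + 2*y + 2*z) dy ∧ dz + (-x + 3*y + 2*z) dz ∧ dx + (-3*y - 2) dx ∧ dy; curl F = (-3*x + 2*y + 2*z, -x + 3*y + 2*z, -3*y - 2)

d omega = sum_{i<j} (∂f_j/∂x_i - ∂f_i/∂x_j) dx_i ∧ dx_j. Under the identification (dy ∧ dz, dz ∧ dx, dx ∧ dy) ↔ (e_x, e_y, e_z), the coefficients are exactly the components of curl F. Compute:
  ∂R/∂y - ∂Q/∂z = (-3*x + 2*z) - (-2*y) = -3*x + 2*y + 2*z
  ∂P/∂z - ∂R/∂x = (-x + 2*z) - (-3*y) = -x + 3*y + 2*z
  ∂Q/∂x - ∂P/∂y = (-3*y) - (2) = -3*y - 2.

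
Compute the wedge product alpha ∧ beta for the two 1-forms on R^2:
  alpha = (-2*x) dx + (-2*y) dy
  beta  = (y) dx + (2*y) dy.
alpha ∧ beta = (2*y*(-2*x + y)) dx ∧ dy

Distribute the wedge, using dx_i ∧ dx_j = -dx_j ∧ dx_i and dx_i ∧ dx_i = 0. For each pair (i, j) with i < j, the coefficient of dx_i ∧ dx_j in alpha ∧ beta is (alpha_i * beta_j - alpha_j * beta_i). Collecting: alpha ∧ beta = (2*y*(-2*x + y)) dx ∧ dy.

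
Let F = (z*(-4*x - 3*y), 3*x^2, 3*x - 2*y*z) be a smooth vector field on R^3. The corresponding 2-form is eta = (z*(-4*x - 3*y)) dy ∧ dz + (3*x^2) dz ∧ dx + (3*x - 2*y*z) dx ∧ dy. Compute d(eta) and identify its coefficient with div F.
d(eta) = (-2*y - 4*z) dx ∧ dy ∧ dz; div F = -2*y - 4*z

For a 2-form in R^3 of the form above, applying d gives a 3-form with coefficient ∂P/∂x + ∂Q/∂y + ∂R/∂z:
  ∂P/∂x = -4*z
  ∂Q/∂y = 0
  ∂R/∂z = -2*y
Sum = -2*y - 4*z, which is exactly div F.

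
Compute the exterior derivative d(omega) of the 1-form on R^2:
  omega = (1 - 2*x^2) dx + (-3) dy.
d(omega) = 0

For a 1-form omega = sum_i f_i dx_i, the exterior derivative is
  d(omega) = sum_{i < j} (∂f_j/∂x_i - ∂f_i/∂x_j) dx_i ∧ dx_j.

Assembling: d(omega) = 0.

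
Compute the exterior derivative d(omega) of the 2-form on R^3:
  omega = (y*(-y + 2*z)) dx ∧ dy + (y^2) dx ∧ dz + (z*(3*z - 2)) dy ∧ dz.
d(omega) = 0

For a 2-form omega = sum_{i<j} g_{ij} dx_i ∧ dx_j, the exterior derivative is
  d(omega) = sum_{i<j} d(g_{ij}) ∧ dx_i ∧ dx_j = sum_{i<j, k} (∂g_{ij}/∂x_k) dx_k ∧ dx_i ∧ dx_j.
Expand each term, using dx_k ∧ dx_i ∧ dx_j = sgn(permutation) dx_{(a)} ∧ dx_{(b)} ∧ dx_{(c)} with (a < b < c) sorted:
  d(y*(-y + 2*z)) includes (∂/∂z)(y*(-y + 2*z)) dz = (2*y) dz, which multiplied by dx ∧ dy gives (2*y) dx ∧ dy ∧ dz
  d(y^2) includes (∂/∂y)(y^2) dy = (2*y) dy, which multiplied by dx ∧ dz gives (-2*y) dx ∧ dy ∧ dz
Collecting like 3-forms: d(omega) = 0.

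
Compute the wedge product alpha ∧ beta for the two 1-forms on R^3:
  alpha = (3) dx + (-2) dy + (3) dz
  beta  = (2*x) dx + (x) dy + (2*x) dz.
alpha ∧ beta = (7*x) dx ∧ dy + (-7*x) dy ∧ dz

Distribute the wedge, using dx_i ∧ dx_j = -dx_j ∧ dx_i and dx_i ∧ dx_i = 0. For each pair (i, j) with i < j, the coefficient of dx_i ∧ dx_j in alpha ∧ beta is (alpha_i * beta_j - alpha_j * beta_i). Collecting: alpha ∧ beta = (7*x) dx ∧ dy + (-7*x) dy ∧ dz.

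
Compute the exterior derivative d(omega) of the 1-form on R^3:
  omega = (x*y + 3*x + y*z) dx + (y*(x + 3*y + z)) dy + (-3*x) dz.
d(omega) = (-x + y - z) dx ∧ dy + (-y - 3) dx ∧ dz + (-y) dy ∧ dz

For a 1-form omega = sum_i f_i dx_i, the exterior derivative is
  d(omega) = sum_{i < j} (∂f_j/∂x_i - ∂f_i/∂x_j) dx_i ∧ dx_j.
  coefficient of dx ∧ dy: ∂f_2/∂x - ∂f_1/∂y = ∂(y*(x + 3*y + z))/∂x - ∂(x*y + 3*x + y*z)/∂y = -x + y - z
  coefficient of dx ∧ dz: ∂f_3/∂x - ∂f_1/∂z = ∂(-3*x)/∂x - ∂(x*y + 3*x + y*z)/∂z = -y - 3
  coefficient of dy ∧ dz: ∂f_3/∂y - ∂f_2/∂z = ∂(-3*x)/∂y - ∂(y*(x + 3*y + z))/∂z = -y
Assembling: d(omega) = (-x + y - z) dx ∧ dy + (-y - 3) dx ∧ dz + (-y) dy ∧ dz.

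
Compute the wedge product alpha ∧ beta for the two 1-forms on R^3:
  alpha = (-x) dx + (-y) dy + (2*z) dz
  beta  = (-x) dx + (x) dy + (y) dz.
alpha ∧ beta = (-x*(x + y)) dx ∧ dy + (x*(-y + 2*z)) dx ∧ dz + (-2*x*z - y^2) dy ∧ dz

Distribute the wedge, using dx_i ∧ dx_j = -dx_j ∧ dx_i and dx_i ∧ dx_i = 0. For each pair (i, j) with i < j, the coefficient of dx_i ∧ dx_j in alpha ∧ beta is (alpha_i * beta_j - alpha_j * beta_i). Collecting: alpha ∧ beta = (-x*(x + y)) dx ∧ dy + (x*(-y + 2*z)) dx ∧ dz + (-2*x*z - y^2) dy ∧ dz.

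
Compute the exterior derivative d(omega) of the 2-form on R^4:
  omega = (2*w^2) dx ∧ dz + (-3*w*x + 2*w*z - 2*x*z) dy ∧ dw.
d(omega) = (4*w) dx ∧ dz ∧ dw + (-3*w - 2*z) dx ∧ dy ∧ dw + (-2*w + 2*x) dy ∧ dz ∧ dw

For a 2-form omega = sum_{i<j} g_{ij} dx_i ∧ dx_j, the exterior derivative is
  d(omega) = sum_{i<j} d(g_{ij}) ∧ dx_i ∧ dx_j = sum_{i<j, k} (∂g_{ij}/∂x_k) dx_k ∧ dx_i ∧ dx_j.
Expand each term, using dx_k ∧ dx_i ∧ dx_j = sgn(permutation) dx_{(a)} ∧ dx_{(b)} ∧ dx_{(c)} with (a < b < c) sorted:
  d(2*w^2) includes (∂/∂w)(2*w^2) dw = (4*w) dw, which multiplied by dx ∧ dz gives (4*w) dx ∧ dz ∧ dw
  d(-3*w*x + 2*w*z - 2*x*z) includes (∂/∂x)(-3*w*x + 2*w*z - 2*x*z) dx = (-3*w - 2*z) dx, which multiplied by dy ∧ dw gives (-3*w - 2*z) dx ∧ dy ∧ dw
  d(-3*w*x + 2*w*z - 2*x*z) includes (∂/∂z)(-3*w*x + 2*w*z - 2*x*z) dz = (2*w - 2*x) dz, which multiplied by dy ∧ dw gives (-2*w + 2*x) dy ∧ dz ∧ dw
Collecting like 3-forms: d(omega) = (4*w) dx ∧ dz ∧ dw + (-3*w - 2*z) dx ∧ dy ∧ dw + (-2*w + 2*x) dy ∧ dz ∧ dw.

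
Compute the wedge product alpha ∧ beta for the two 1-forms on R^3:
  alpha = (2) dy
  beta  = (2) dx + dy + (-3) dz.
alpha ∧ beta = (-4) dx ∧ dy + (-6) dy ∧ dz

Distribute the wedge, using dx_i ∧ dx_j = -dx_j ∧ dx_i and dx_i ∧ dx_i = 0. For each pair (i, j) with i < j, the coefficient of dx_i ∧ dx_j in alpha ∧ beta is (alpha_i * beta_j - alpha_j * beta_i). Collecting: alpha ∧ beta = (-4) dx ∧ dy + (-6) dy ∧ dz.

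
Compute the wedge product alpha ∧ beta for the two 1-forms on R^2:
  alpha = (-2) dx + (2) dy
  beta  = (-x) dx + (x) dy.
alpha ∧ beta = 0

Distribute the wedge, using dx_i ∧ dx_j = -dx_j ∧ dx_i and dx_i ∧ dx_i = 0. For each pair (i, j) with i < j, the coefficient of dx_i ∧ dx_j in alpha ∧ beta is (alpha_i * beta_j - alpha_j * beta_i). Collecting: alpha ∧ beta = 0.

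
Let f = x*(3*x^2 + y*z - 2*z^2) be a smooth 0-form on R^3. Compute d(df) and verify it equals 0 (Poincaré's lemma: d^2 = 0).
d(df) = 0

Step 1: df = sum_i (∂f/∂x_i) dx_i = (9*x^2 + y*z - 2*z^2) dx + (x*z) dy + (x*(y - 4*z)) dz.
Step 2: Apply d again. Using the 1-form formula, the coefficient of dx ∧ dy in d(df) is ∂^2 f/∂x ∂y - ∂^2 f/∂y ∂x = (z) - (z) = 0 (equality of mixed partials for smooth f).
Similarly for dx ∧ dz and dy ∧ dz — all coefficients vanish. So d(df) = 0.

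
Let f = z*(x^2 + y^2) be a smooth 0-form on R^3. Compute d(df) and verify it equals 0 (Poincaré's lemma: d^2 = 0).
d(df) = 0

Step 1: df = sum_i (∂f/∂x_i) dx_i = (2*x*z) dx + (2*y*z) dy + (x^2 + y^2) dz.
Step 2: Apply d again. Using the 1-form formula, the coefficient of dx ∧ dy in d(df) is ∂^2 f/∂x ∂y - ∂^2 f/∂y ∂x = (0) - (0) = 0 (equality of mixed partials for smooth f).
Similarly for dx ∧ dz and dy ∧ dz — all coefficients vanish. So d(df) = 0.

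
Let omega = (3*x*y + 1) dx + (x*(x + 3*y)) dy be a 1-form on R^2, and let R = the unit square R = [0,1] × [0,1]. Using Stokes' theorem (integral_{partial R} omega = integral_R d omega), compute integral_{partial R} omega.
integral_(partial R) omega = 1

Stokes: integral_partial_R omega = integral_R d omega with d omega = (∂Q/∂x - ∂P/∂y) dx ∧ dy.
  ∂Q/∂x = 2*x + 3*y
  ∂P/∂y = 3*x
  integrand = ∂Q/∂x - ∂P/∂y = -x + 3*y.
Integrating over R: integral_0^1 integral_0^1 (-x + 3*y) dx dy = 1.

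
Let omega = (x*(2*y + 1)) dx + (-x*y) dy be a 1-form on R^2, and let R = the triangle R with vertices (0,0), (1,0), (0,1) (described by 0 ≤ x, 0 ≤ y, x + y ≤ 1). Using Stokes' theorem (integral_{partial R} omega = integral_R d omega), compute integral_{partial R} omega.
integral_(partial R) omega = -1/2

Stokes: integral_partial_R omega = integral_R d omega with d omega = (∂Q/∂x - ∂P/∂y) dx ∧ dy.
  ∂Q/∂x = -y
  ∂P/∂y = 2*x
  integrand = ∂Q/∂x - ∂P/∂y = -2*x - y.
Integrating over R: integral_0^1 integral_0^{1-x} (-2*x - y) dy dx = -1/2.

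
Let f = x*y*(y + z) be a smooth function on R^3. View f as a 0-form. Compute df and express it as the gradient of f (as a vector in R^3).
df = (y*(y + z)) dx + (x*(2*y + z)) dy + (x*y) dz; grad f = (y*(y + z), x*(2*y + z), x*y)

For a 0-form f, d f = (∂f/∂x) dx + (∂f/∂y) dy + (∂f/∂z) dz. The components of the vector representation are exactly the entries of grad f in Cartesian coordinates:
  ∂f/∂x = y*(y + z)
  ∂f/∂y = x*(2*y + z)
  ∂f/∂z = x*y.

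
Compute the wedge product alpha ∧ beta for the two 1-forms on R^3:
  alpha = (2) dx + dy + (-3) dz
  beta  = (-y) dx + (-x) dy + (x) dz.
alpha ∧ beta = (-2*x + y) dx ∧ dy + (2*x - 3*y) dx ∧ dz + (-2*x) dy ∧ dz

Distribute the wedge, using dx_i ∧ dx_j = -dx_j ∧ dx_i and dx_i ∧ dx_i = 0. For each pair (i, j) with i < j, the coefficient of dx_i ∧ dx_j in alpha ∧ beta is (alpha_i * beta_j - alpha_j * beta_i). Collecting: alpha ∧ beta = (-2*x + y) dx ∧ dy + (2*x - 3*y) dx ∧ dz + (-2*x) dy ∧ dz.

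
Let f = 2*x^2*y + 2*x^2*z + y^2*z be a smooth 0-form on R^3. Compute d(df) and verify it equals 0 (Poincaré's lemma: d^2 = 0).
d(df) = 0

Step 1: df = sum_i (∂f/∂x_i) dx_i = (4*x*(y + z)) dx + (2*x^2 + 2*y*z) dy + (2*x^2 + y^2) dz.
Step 2: Apply d again. Using the 1-form formula, the coefficient of dx ∧ dy in d(df) is ∂^2 f/∂x ∂y - ∂^2 f/∂y ∂x = (4*x) - (4*x) = 0 (equality of mixed partials for smooth f).
Similarly for dx ∧ dz and dy ∧ dz — all coefficients vanish. So d(df) = 0.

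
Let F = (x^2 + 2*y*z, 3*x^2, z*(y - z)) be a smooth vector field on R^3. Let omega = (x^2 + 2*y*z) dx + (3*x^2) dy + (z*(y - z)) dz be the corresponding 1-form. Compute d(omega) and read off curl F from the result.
d(omega) = (z) dy ∧ dz + (2*y) dz ∧ dx + (6*x - 2*z) dx ∧ dy; curl F = (z, 2*y, 6*x - 2*z)

d omega = sum_{i<j} (∂f_j/∂x_i - ∂f_i/∂x_j) dx_i ∧ dx_j. Under the identification (dy ∧ dz, dz ∧ dx, dx ∧ dy) ↔ (e_x, e_y, e_z), the coefficients are exactly the components of curl F. Compute:
  ∂R/∂y - ∂Q/∂z = (z) - (0) = z
  ∂P/∂z - ∂R/∂x = (2*y) - (0) = 2*y
  ∂Q/∂x - ∂P/∂y = (6*x) - (2*z) = 6*x - 2*z.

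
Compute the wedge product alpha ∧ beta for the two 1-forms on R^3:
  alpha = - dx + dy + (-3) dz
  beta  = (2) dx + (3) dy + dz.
alpha ∧ beta = (-5) dx ∧ dy + (5) dx ∧ dz + (10) dy ∧ dz

Distribute the wedge, using dx_i ∧ dx_j = -dx_j ∧ dx_i and dx_i ∧ dx_i = 0. For each pair (i, j) with i < j, the coefficient of dx_i ∧ dx_j in alpha ∧ beta is (alpha_i * beta_j - alpha_j * beta_i). Collecting: alpha ∧ beta = (-5) dx ∧ dy + (5) dx ∧ dz + (10) dy ∧ dz.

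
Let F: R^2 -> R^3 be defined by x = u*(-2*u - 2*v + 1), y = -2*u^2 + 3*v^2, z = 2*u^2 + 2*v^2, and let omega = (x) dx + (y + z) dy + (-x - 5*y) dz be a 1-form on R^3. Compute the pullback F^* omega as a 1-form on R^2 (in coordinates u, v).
F^* omega = (u*(56*u^2 + 20*u*v - 10*u - 76*v^2 - 4*v + 1)) du + (4*u^3 + 52*u^2*v - 2*u^2 + 8*u*v^2 - 4*u*v - 30*v^3) dv

Using F^*(f dg) = (f ∘ F) d(g ∘ F), substitute each coordinate x_i by F_i(u, v) in f_i, and replace dx_i by d F_i = (∂F_i/∂u) du + (∂F_i/∂v) dv.
  For the x component: f_1(F) = u*(-2*u - 2*v + 1); d F_1 = (-4*u - 2*v + 1) du + (-2*u) dv
  For the y component: f_2(F) = 5*v^2; d F_2 = (-4*u) du + (6*v) dv
  For the z component: f_3(F) = 12*u^2 + 2*u*v - u - 15*v^2; d F_3 = (4*u) du + (4*v) dv
Combining and collecting du, dv coefficients:
  coeff of du: u*(56*u^2 + 20*u*v - 10*u - 76*v^2 - 4*v + 1)
  coeff of dv: 4*u^3 + 52*u^2*v - 2*u^2 + 8*u*v^2 - 4*u*v - 30*v^3
F^* omega = (u*(56*u^2 + 20*u*v - 10*u - 76*v^2 - 4*v + 1)) du + (4*u^3 + 52*u^2*v - 2*u^2 + 8*u*v^2 - 4*u*v - 30*v^3) dv.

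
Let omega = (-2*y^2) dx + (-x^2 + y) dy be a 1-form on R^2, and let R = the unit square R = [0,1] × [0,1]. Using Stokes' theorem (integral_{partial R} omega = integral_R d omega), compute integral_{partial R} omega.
integral_(partial R) omega = 1

Stokes: integral_partial_R omega = integral_R d omega with d omega = (∂Q/∂x - ∂P/∂y) dx ∧ dy.
  ∂Q/∂x = -2*x
  ∂P/∂y = -4*y
  integrand = ∂Q/∂x - ∂P/∂y = -2*x + 4*y.
Integrating over R: integral_0^1 integral_0^1 (-2*x + 4*y) dx dy = 1.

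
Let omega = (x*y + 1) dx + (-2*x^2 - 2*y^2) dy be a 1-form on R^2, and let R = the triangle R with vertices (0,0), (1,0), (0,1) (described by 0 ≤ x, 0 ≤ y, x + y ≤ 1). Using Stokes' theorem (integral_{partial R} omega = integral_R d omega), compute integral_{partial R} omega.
integral_(partial R) omega = -5/6

Stokes: integral_partial_R omega = integral_R d omega with d omega = (∂Q/∂x - ∂P/∂y) dx ∧ dy.
  ∂Q/∂x = -4*x
  ∂P/∂y = x
  integrand = ∂Q/∂x - ∂P/∂y = -5*x.
Integrating over R: integral_0^1 integral_0^{1-x} (-5*x) dy dx = -5/6.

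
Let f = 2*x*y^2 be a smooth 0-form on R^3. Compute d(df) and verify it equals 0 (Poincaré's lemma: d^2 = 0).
d(df) = 0

Step 1: df = sum_i (∂f/∂x_i) dx_i = (2*y^2) dx + (4*x*y) dy + (0) dz.
Step 2: Apply d again. Using the 1-form formula, the coefficient of dx ∧ dy in d(df) is ∂^2 f/∂x ∂y - ∂^2 f/∂y ∂x = (4*y) - (4*y) = 0 (equality of mixed partials for smooth f).
Similarly for dx ∧ dz and dy ∧ dz — all coefficients vanish. So d(df) = 0.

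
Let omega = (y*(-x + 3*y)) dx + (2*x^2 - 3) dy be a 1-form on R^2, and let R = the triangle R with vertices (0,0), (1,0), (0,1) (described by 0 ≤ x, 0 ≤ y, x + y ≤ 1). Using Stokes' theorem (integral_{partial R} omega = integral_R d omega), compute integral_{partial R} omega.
integral_(partial R) omega = -1/6

Stokes: integral_partial_R omega = integral_R d omega with d omega = (∂Q/∂x - ∂P/∂y) dx ∧ dy.
  ∂Q/∂x = 4*x
  ∂P/∂y = -x + 6*y
  integrand = ∂Q/∂x - ∂P/∂y = 5*x - 6*y.
Integrating over R: integral_0^1 integral_0^{1-x} (5*x - 6*y) dy dx = -1/6.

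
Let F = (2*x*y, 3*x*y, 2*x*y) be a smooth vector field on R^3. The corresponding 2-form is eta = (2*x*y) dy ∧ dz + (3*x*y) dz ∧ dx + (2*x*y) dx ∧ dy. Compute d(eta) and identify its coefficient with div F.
d(eta) = (3*x + 2*y) dx ∧ dy ∧ dz; div F = 3*x + 2*y

For a 2-form in R^3 of the form above, applying d gives a 3-form with coefficient ∂P/∂x + ∂Q/∂y + ∂R/∂z:
  ∂P/∂x = 2*y
  ∂Q/∂y = 3*x
  ∂R/∂z = 0
Sum = 3*x + 2*y, which is exactly div F.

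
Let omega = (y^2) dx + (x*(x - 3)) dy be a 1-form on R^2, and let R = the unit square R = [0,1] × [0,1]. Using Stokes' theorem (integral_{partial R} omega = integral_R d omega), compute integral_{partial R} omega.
integral_(partial R) omega = -3

Stokes: integral_partial_R omega = integral_R d omega with d omega = (∂Q/∂x - ∂P/∂y) dx ∧ dy.
  ∂Q/∂x = 2*x - 3
  ∂P/∂y = 2*y
  integrand = ∂Q/∂x - ∂P/∂y = 2*x - 2*y - 3.
Integrating over R: integral_0^1 integral_0^1 (2*x - 2*y - 3) dx dy = -3.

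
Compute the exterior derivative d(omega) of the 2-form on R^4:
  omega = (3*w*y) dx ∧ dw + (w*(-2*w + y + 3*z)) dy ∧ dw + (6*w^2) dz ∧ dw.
d(omega) = (-3*w) dx ∧ dy ∧ dw + (-3*w) dy ∧ dz ∧ dw

For a 2-form omega = sum_{i<j} g_{ij} dx_i ∧ dx_j, the exterior derivative is
  d(omega) = sum_{i<j} d(g_{ij}) ∧ dx_i ∧ dx_j = sum_{i<j, k} (∂g_{ij}/∂x_k) dx_k ∧ dx_i ∧ dx_j.
Expand each term, using dx_k ∧ dx_i ∧ dx_j = sgn(permutation) dx_{(a)} ∧ dx_{(b)} ∧ dx_{(c)} with (a < b < c) sorted:
  d(3*w*y) includes (∂/∂y)(3*w*y) dy = (3*w) dy, which multiplied by dx ∧ dw gives (-3*w) dx ∧ dy ∧ dw
  d(w*(-2*w + y + 3*z)) includes (∂/∂z)(w*(-2*w + y + 3*z)) dz = (3*w) dz, which multiplied by dy ∧ dw gives (-3*w) dy ∧ dz ∧ dw
Collecting like 3-forms: d(omega) = (-3*w) dx ∧ dy ∧ dw + (-3*w) dy ∧ dz ∧ dw.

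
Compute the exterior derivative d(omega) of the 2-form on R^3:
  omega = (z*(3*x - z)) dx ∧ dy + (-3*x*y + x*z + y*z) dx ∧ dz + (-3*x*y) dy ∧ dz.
d(omega) = (6*x - 3*y - 3*z) dx ∧ dy ∧ dz

For a 2-form omega = sum_{i<j} g_{ij} dx_i ∧ dx_j, the exterior derivative is
  d(omega) = sum_{i<j} d(g_{ij}) ∧ dx_i ∧ dx_j = sum_{i<j, k} (∂g_{ij}/∂x_k) dx_k ∧ dx_i ∧ dx_j.
Expand each term, using dx_k ∧ dx_i ∧ dx_j = sgn(permutation) dx_{(a)} ∧ dx_{(b)} ∧ dx_{(c)} with (a < b < c) sorted:
  d(z*(3*x - z)) includes (∂/∂z)(z*(3*x - z)) dz = (3*x - 2*z) dz, which multiplied by dx ∧ dy gives (3*x - 2*z) dx ∧ dy ∧ dz
  d(-3*x*y + x*z + y*z) includes (∂/∂y)(-3*x*y + x*z + y*z) dy = (-3*x + z) dy, which multiplied by dx ∧ dz gives (3*x - z) dx ∧ dy ∧ dz
  d(-3*x*y) includes (∂/∂x)(-3*x*y) dx = (-3*y) dx, which multiplied by dy ∧ dz gives (-3*y) dx ∧ dy ∧ dz
Collecting like 3-forms: d(omega) = (6*x - 3*y - 3*z) dx ∧ dy ∧ dz.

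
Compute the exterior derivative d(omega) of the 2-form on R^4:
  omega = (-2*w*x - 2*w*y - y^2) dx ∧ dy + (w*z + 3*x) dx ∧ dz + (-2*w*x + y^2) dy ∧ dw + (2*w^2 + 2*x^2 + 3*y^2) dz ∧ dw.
d(omega) = (-2*w - 2*x - 2*y) dx ∧ dy ∧ dw + (4*x + z) dx ∧ dz ∧ dw + (6*y) dy ∧ dz ∧ dw

For a 2-form omega = sum_{i<j} g_{ij} dx_i ∧ dx_j, the exterior derivative is
  d(omega) = sum_{i<j} d(g_{ij}) ∧ dx_i ∧ dx_j = sum_{i<j, k} (∂g_{ij}/∂x_k) dx_k ∧ dx_i ∧ dx_j.
Expand each term, using dx_k ∧ dx_i ∧ dx_j = sgn(permutation) dx_{(a)} ∧ dx_{(b)} ∧ dx_{(c)} with (a < b < c) sorted:
  d(-2*w*x - 2*w*y - y^2) includes (∂/∂w)(-2*w*x - 2*w*y - y^2) dw = (-2*x - 2*y) dw, which multiplied by dx ∧ dy gives (-2*x - 2*y) dx ∧ dy ∧ dw
  d(w*z + 3*x) includes (∂/∂w)(w*z + 3*x) dw = (z) dw, which multiplied by dx ∧ dz gives (z) dx ∧ dz ∧ dw
  d(-2*w*x + y^2) includes (∂/∂x)(-2*w*x + y^2) dx = (-2*w) dx, which multiplied by dy ∧ dw gives (-2*w) dx ∧ dy ∧ dw
  d(2*w^2 + 2*x^2 + 3*y^2) includes (∂/∂x)(2*w^2 + 2*x^2 + 3*y^2) dx = (4*x) dx, which multiplied by dz ∧ dw gives (4*x) dx ∧ dz ∧ dw
  d(2*w^2 + 2*x^2 + 3*y^2) includes (∂/∂y)(2*w^2 + 2*x^2 + 3*y^2) dy = (6*y) dy, which multiplied by dz ∧ dw gives (6*y) dy ∧ dz ∧ dw
Collecting like 3-forms: d(omega) = (-2*w - 2*x - 2*y) dx ∧ dy ∧ dw + (4*x + z) dx ∧ dz ∧ dw + (6*y) dy ∧ dz ∧ dw.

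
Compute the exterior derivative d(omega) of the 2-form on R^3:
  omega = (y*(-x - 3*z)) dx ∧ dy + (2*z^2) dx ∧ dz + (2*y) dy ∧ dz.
d(omega) = (-3*y) dx ∧ dy ∧ dz

For a 2-form omega = sum_{i<j} g_{ij} dx_i ∧ dx_j, the exterior derivative is
  d(omega) = sum_{i<j} d(g_{ij}) ∧ dx_i ∧ dx_j = sum_{i<j, k} (∂g_{ij}/∂x_k) dx_k ∧ dx_i ∧ dx_j.
Expand each term, using dx_k ∧ dx_i ∧ dx_j = sgn(permutation) dx_{(a)} ∧ dx_{(b)} ∧ dx_{(c)} with (a < b < c) sorted:
  d(y*(-x - 3*z)) includes (∂/∂z)(y*(-x - 3*z)) dz = (-3*y) dz, which multiplied by dx ∧ dy gives (-3*y) dx ∧ dy ∧ dz
Collecting like 3-forms: d(omega) = (-3*y) dx ∧ dy ∧ dz.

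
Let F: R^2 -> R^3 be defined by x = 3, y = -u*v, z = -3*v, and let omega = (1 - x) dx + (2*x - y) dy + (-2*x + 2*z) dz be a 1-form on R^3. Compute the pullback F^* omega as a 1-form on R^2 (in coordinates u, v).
F^* omega = (v*(-u*v - 6)) du + (-u^2*v - 6*u + 18*v + 18) dv

Using F^*(f dg) = (f ∘ F) d(g ∘ F), substitute each coordinate x_i by F_i(u, v) in f_i, and replace dx_i by d F_i = (∂F_i/∂u) du + (∂F_i/∂v) dv.
  For the x component: f_1(F) = -2; d F_1 = (0) du + (0) dv
  For the y component: f_2(F) = u*v + 6; d F_2 = (-v) du + (-u) dv
  For the z component: f_3(F) = -6*v - 6; d F_3 = (0) du + (-3) dv
Combining and collecting du, dv coefficients:
  coeff of du: v*(-u*v - 6)
  coeff of dv: -u^2*v - 6*u + 18*v + 18
F^* omega = (v*(-u*v - 6)) du + (-u^2*v - 6*u + 18*v + 18) dv.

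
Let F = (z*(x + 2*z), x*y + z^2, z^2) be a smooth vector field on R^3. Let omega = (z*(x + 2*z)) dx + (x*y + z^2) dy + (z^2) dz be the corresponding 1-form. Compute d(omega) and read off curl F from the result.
d(omega) = (-2*z) dy ∧ dz + (x + 4*z) dz ∧ dx + (y) dx ∧ dy; curl F = (-2*z, x + 4*z, y)

d omega = sum_{i<j} (∂f_j/∂x_i - ∂f_i/∂x_j) dx_i ∧ dx_j. Under the identification (dy ∧ dz, dz ∧ dx, dx ∧ dy) ↔ (e_x, e_y, e_z), the coefficients are exactly the components of curl F. Compute:
  ∂R/∂y - ∂Q/∂z = (0) - (2*z) = -2*z
  ∂P/∂z - ∂R/∂x = (x + 4*z) - (0) = x + 4*z
  ∂Q/∂x - ∂P/∂y = (y) - (0) = y.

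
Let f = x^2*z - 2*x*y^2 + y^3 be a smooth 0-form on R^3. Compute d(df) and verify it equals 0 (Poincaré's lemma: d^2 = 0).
d(df) = 0

Step 1: df = sum_i (∂f/∂x_i) dx_i = (2*x*z - 2*y^2) dx + (y*(-4*x + 3*y)) dy + (x^2) dz.
Step 2: Apply d again. Using the 1-form formula, the coefficient of dx ∧ dy in d(df) is ∂^2 f/∂x ∂y - ∂^2 f/∂y ∂x = (-4*y) - (-4*y) = 0 (equality of mixed partials for smooth f).
Similarly for dx ∧ dz and dy ∧ dz — all coefficients vanish. So d(df) = 0.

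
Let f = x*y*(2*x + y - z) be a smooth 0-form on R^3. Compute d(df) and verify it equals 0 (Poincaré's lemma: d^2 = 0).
d(df) = 0

Step 1: df = sum_i (∂f/∂x_i) dx_i = (y*(4*x + y - z)) dx + (x*(2*x + 2*y - z)) dy + (-x*y) dz.
Step 2: Apply d again. Using the 1-form formula, the coefficient of dx ∧ dy in d(df) is ∂^2 f/∂x ∂y - ∂^2 f/∂y ∂x = (4*x + 2*y - z) - (4*x + 2*y - z) = 0 (equality of mixed partials for smooth f).
Similarly for dx ∧ dz and dy ∧ dz — all coefficients vanish. So d(df) = 0.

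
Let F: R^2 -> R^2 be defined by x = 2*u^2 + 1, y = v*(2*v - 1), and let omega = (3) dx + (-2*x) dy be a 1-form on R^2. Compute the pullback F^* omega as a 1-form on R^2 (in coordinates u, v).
F^* omega = (12*u) du + (-16*u^2*v + 4*u^2 - 8*v + 2) dv

Using F^*(f dg) = (f ∘ F) d(g ∘ F), substitute each coordinate x_i by F_i(u, v) in f_i, and replace dx_i by d F_i = (∂F_i/∂u) du + (∂F_i/∂v) dv.
  For the x component: f_1(F) = 3; d F_1 = (4*u) du + (0) dv
  For the y component: f_2(F) = -4*u^2 - 2; d F_2 = (0) du + (4*v - 1) dv
Combining and collecting du, dv coefficients:
  coeff of du: 12*u
  coeff of dv: -16*u^2*v + 4*u^2 - 8*v + 2
F^* omega = (12*u) du + (-16*u^2*v + 4*u^2 - 8*v + 2) dv.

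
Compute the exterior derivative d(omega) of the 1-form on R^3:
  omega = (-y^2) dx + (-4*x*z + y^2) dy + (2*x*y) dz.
d(omega) = (2*y - 4*z) dx ∧ dy + (2*y) dx ∧ dz + (6*x) dy ∧ dz

For a 1-form omega = sum_i f_i dx_i, the exterior derivative is
  d(omega) = sum_{i < j} (∂f_j/∂x_i - ∂f_i/∂x_j) dx_i ∧ dx_j.
  coefficient of dx ∧ dy: ∂f_2/∂x - ∂f_1/∂y = ∂(-4*x*z + y^2)/∂x - ∂(-y^2)/∂y = 2*y - 4*z
  coefficient of dx ∧ dz: ∂f_3/∂x - ∂f_1/∂z = ∂(2*x*y)/∂x - ∂(-y^2)/∂z = 2*y
  coefficient of dy ∧ dz: ∂f_3/∂y - ∂f_2/∂z = ∂(2*x*y)/∂y - ∂(-4*x*z + y^2)/∂z = 6*x
Assembling: d(omega) = (2*y - 4*z) dx ∧ dy + (2*y) dx ∧ dz + (6*x) dy ∧ dz.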